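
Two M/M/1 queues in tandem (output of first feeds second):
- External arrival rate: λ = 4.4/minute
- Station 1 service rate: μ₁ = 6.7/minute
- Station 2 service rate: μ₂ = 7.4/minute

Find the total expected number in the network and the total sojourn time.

By Jackson's theorem, each station behaves as independent M/M/1.
Station 1: ρ₁ = 4.4/6.7 = 0.6567, L₁ = ρ₁/(1-ρ₁) = λ/(μ₁-λ) = 4.4/2.30 = 1.9130
Station 2: ρ₂ = 4.4/7.4 = 0.5946, L₂ = ρ₂/(1-ρ₂) = λ/(μ₂-λ) = 4.4/3.00 = 1.4667
Total: L = L₁ + L₂ = 1.9130 + 1.4667 = 3.3797
W = L/λ = 3.3797/4.4 = 0.7681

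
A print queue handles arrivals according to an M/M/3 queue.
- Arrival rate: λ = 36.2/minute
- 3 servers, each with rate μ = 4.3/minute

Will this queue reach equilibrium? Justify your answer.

Stability requires ρ = λ/(cμ) < 1
ρ = 36.2/(3 × 4.3) = 36.2/12.90 = 2.8062
Since 2.8062 ≥ 1, the system is UNSTABLE.
Need c > λ/μ = 36.2/4.3 = 8.42.
Minimum servers needed: c = 9.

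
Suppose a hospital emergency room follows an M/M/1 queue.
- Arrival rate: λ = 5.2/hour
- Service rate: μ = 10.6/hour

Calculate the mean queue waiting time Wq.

First, compute utilization: ρ = λ/μ = 5.2/10.6 = 0.4906
For M/M/1: Wq = λ/(μ(μ-λ))
Wq = 5.2/(10.6 × (10.6-5.2))
Wq = 5.2/(10.6 × 5.40)
Wq = 0.09085 hours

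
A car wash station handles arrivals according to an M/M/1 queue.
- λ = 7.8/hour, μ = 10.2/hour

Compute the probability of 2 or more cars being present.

ρ = λ/μ = 7.8/10.2 = 0.7647
P(N ≥ n) = ρⁿ
P(N ≥ 2) = 0.7647^2
P(N ≥ 2) = 0.5848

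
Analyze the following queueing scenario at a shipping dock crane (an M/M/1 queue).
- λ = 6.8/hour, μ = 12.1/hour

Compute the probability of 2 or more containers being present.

ρ = λ/μ = 6.8/12.1 = 0.5620
P(N ≥ n) = ρⁿ
P(N ≥ 2) = 0.5620^2
P(N ≥ 2) = 0.3158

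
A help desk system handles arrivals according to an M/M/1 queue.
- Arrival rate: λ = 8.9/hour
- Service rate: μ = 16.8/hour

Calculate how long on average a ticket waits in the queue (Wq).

First, compute utilization: ρ = λ/μ = 8.9/16.8 = 0.5298
For M/M/1: Wq = λ/(μ(μ-λ))
Wq = 8.9/(16.8 × (16.8-8.9))
Wq = 8.9/(16.8 × 7.90)
Wq = 0.06706 hours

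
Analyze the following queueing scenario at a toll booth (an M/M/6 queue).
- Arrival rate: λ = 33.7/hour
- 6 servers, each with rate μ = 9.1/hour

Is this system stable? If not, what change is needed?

Stability requires ρ = λ/(cμ) < 1
ρ = 33.7/(6 × 9.1) = 33.7/54.60 = 0.6172
Since 0.6172 < 1, the system is STABLE.
The servers are busy 61.72% of the time.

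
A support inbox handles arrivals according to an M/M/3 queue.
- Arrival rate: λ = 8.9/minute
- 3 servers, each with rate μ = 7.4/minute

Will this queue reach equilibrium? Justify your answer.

Stability requires ρ = λ/(cμ) < 1
ρ = 8.9/(3 × 7.4) = 8.9/22.20 = 0.4009
Since 0.4009 < 1, the system is STABLE.
The servers are busy 40.09% of the time.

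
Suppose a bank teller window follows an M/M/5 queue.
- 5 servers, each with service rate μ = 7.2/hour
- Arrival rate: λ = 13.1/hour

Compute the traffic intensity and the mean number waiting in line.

Traffic intensity: ρ = λ/(cμ) = 13.1/(5×7.2) = 0.3639
Since ρ = 0.3639 < 1, system is stable.
Offered load a = λ/μ = cρ = 13.1/7.2 = 1.8194
P₀ = [ Σₙ₌₀^4 aⁿ/n! + a^5/(5!(1-ρ)) ]⁻¹
Σ = a^0/0! + a^1/1! + a^2/2! + a^3/3! + a^4/4! = 1.00000 + 1.81944 + 1.65519 + 1.00384 + 0.456608 = 5.9351
a^5/(5!(1-ρ)) = 19.9386/(120 × 0.6361) = 0.2612
P₀ = 1/(5.9351 + 0.2612) = 0.1614
Lq = P₀·a^5·ρ / (5!(1-ρ)²) = 0.161387 × 19.9386 × 0.363889 / (120 × 0.404637) = 0.02411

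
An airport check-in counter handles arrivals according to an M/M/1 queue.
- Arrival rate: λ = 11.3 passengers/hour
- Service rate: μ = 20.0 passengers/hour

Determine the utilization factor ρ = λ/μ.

Server utilization: ρ = λ/μ
ρ = 11.3/20.0 = 0.5650
The server is busy 56.50% of the time.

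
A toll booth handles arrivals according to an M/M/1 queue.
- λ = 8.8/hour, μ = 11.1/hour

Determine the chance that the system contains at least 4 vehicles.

ρ = λ/μ = 8.8/11.1 = 0.79279
P(N ≥ n) = ρⁿ
P(N ≥ 4) = 0.79279^4
P(N ≥ 4) = 0.3950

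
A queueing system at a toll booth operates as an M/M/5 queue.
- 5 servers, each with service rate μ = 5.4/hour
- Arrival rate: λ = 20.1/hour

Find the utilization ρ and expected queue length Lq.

Traffic intensity: ρ = λ/(cμ) = 20.1/(5×5.4) = 0.7444
Since ρ = 0.7444 < 1, system is stable.
Offered load a = λ/μ = cρ = 20.1/5.4 = 3.7222
P₀ = [ Σₙ₌₀^4 aⁿ/n! + a^5/(5!(1-ρ)) ]⁻¹
Σ = a^0/0! + a^1/1! + a^2/2! + a^3/3! + a^4/4! = 1.0000 + 3.7222 + 6.9275 + 8.5952 + 7.9983 = 28.2432
a^5/(5!(1-ρ)) = 714.5152/(120 × 0.255556) = 23.2994
P₀ = 1/(28.2432 + 23.2994) = 0.01940
Lq = P₀·a^5·ρ / (5!(1-ρ)²) = 0.019401 × 714.5152 × 0.74444 / (120 × 0.065309) = 1.3168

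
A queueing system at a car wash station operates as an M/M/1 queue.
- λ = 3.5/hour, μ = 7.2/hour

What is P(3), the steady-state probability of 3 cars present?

ρ = λ/μ = 3.5/7.2 = 0.4861
P(n) = (1-ρ)ρⁿ
P(3) = (1-0.4861) × 0.4861^3
P(3) = 0.51390 × 0.11486
P(3) = 0.05903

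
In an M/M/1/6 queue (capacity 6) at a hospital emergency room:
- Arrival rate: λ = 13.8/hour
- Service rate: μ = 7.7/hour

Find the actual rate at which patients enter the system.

ρ = λ/μ = 13.8/7.7 = 1.7922
P₀ = (1-ρ)/(1-ρ^(K+1)) = (1-1.7922)/(1-1.7922^7) = -0.7922/-58.3889 = 0.01357
P_K = P₀×ρ^K = 0.013568 × 1.7922^6 = 0.013568 × 33.1374 = 0.4496
λ_eff = λ(1-P_K) = 13.8 × (1 - 0.4496) = 13.8 × 0.5504 = 7.5955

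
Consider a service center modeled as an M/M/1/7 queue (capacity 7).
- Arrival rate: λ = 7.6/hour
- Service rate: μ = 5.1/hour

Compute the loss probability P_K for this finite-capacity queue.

ρ = λ/μ = 7.6/5.1 = 1.4902
P₀ = (1-ρ)/(1-ρ^(K+1)) = (1-1.4902)/(1-1.4902^8) = -0.4902/-23.3196 = 0.02102
P_K = P₀×ρ^K = 0.021021 × 1.4902^7 = 0.021021 × 16.3197 = 0.3431
Blocking probability = 34.31%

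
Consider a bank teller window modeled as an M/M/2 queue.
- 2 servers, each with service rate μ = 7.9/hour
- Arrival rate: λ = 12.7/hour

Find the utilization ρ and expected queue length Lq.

Traffic intensity: ρ = λ/(cμ) = 12.7/(2×7.9) = 0.8038
Since ρ = 0.8038 < 1, system is stable.
Offered load a = λ/μ = cρ = 12.7/7.9 = 1.6076
P₀ = [ Σₙ₌₀^1 aⁿ/n! + a^2/(2!(1-ρ)) ]⁻¹
Σ = a^0/0! + a^1/1! = 1.0000 + 1.6076 = 2.6076
a^2/(2!(1-ρ)) = 2.584361/(2 × 0.1962025) = 6.5860
P₀ = 1/(2.6076 + 6.5860) = 0.1088
Lq = P₀·a^2·ρ / (2!(1-ρ)²) = 0.10877 × 2.5844 × 0.80380 / (2 × 0.038495) = 2.9348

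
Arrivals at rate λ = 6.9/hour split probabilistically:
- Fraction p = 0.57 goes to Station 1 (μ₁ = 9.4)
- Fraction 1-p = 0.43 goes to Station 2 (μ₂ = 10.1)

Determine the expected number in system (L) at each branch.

Effective rates: λ₁ = 6.9×0.57 = 3.933, λ₂ = 6.9×0.43 = 2.967
Station 1: ρ₁ = 3.933/9.4 = 0.4184, L₁ = ρ₁/(1-ρ₁) = 0.4184/(1-0.4184) = 0.7194
Station 2: ρ₂ = 2.967/10.1 = 0.2938, L₂ = ρ₂/(1-ρ₂) = 0.2938/(1-0.2938) = 0.4160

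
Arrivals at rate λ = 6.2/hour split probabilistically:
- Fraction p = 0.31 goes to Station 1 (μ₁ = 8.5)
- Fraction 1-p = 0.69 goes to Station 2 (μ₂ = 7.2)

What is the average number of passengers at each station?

Effective rates: λ₁ = 6.2×0.31 = 1.922, λ₂ = 6.2×0.69 = 4.278
Station 1: ρ₁ = 1.922/8.5 = 0.2261, L₁ = ρ₁/(1-ρ₁) = 0.2261/(1-0.2261) = 0.2922
Station 2: ρ₂ = 4.278/7.2 = 0.59417, L₂ = ρ₂/(1-ρ₂) = 0.59417/(1-0.59417) = 1.4641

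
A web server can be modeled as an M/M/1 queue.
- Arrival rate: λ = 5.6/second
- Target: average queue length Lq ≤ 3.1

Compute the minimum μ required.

For M/M/1: Lq = λ²/(μ(μ-λ))
Need Lq ≤ 3.1, i.e. μ(μ-λ) ≥ λ²/3.1
μ² - 5.6μ - 31.36/3.1 ≥ 0  →  μ² - 5.6μ - 10.11613 ≥ 0
Quadratic formula (positive root): μ = [λ + √(λ² + 4×10.11613)]/2
Discriminant: 31.36 + 4×10.11613 = 71.8245, √71.8245 = 8.47493
μ ≥ (5.6 + 8.47493)/2 = 7.0375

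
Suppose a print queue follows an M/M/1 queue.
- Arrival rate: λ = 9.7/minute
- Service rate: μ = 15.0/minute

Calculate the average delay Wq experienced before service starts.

First, compute utilization: ρ = λ/μ = 9.7/15.0 = 0.6467
For M/M/1: Wq = λ/(μ(μ-λ))
Wq = 9.7/(15.0 × (15.0-9.7))
Wq = 9.7/(15.0 × 5.30)
Wq = 0.1220 minutes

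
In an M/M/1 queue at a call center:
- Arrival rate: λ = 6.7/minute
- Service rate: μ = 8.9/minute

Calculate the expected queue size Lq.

ρ = λ/μ = 6.7/8.9 = 0.7528
For M/M/1: Lq = λ²/(μ(μ-λ))
Lq = 44.89/(8.9 × 2.20)
Lq = 2.2926 calls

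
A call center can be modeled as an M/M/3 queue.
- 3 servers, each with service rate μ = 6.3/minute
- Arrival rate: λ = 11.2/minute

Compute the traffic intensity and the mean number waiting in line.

Traffic intensity: ρ = λ/(cμ) = 11.2/(3×6.3) = 0.5926
Since ρ = 0.5926 < 1, system is stable.
Offered load a = λ/μ = cρ = 11.2/6.3 = 1.7778
P₀ = [ Σₙ₌₀^2 aⁿ/n! + a^3/(3!(1-ρ)) ]⁻¹
Σ = a^0/0! + a^1/1! + a^2/2! = 1.0000 + 1.7778 + 1.5802 = 4.3580
a^3/(3!(1-ρ)) = 5.6187/(6 × 0.40741) = 2.2985
P₀ = 1/(4.3580 + 2.2985) = 0.1502
Lq = P₀·a^3·ρ / (3!(1-ρ)²) = 0.15023 × 5.6187 × 0.59259 / (6 × 0.16598) = 0.5023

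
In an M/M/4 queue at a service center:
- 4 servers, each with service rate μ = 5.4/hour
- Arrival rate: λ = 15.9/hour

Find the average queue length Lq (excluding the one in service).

Traffic intensity: ρ = λ/(cμ) = 15.9/(4×5.4) = 0.7361
Since ρ = 0.7361 < 1, system is stable.
Offered load a = λ/μ = cρ = 15.9/5.4 = 2.9444
P₀ = [ Σₙ₌₀^3 aⁿ/n! + a^4/(4!(1-ρ)) ]⁻¹
Σ = a^0/0! + a^1/1! + a^2/2! + a^3/3! = 1.0000 + 2.9444 + 4.3349 + 4.2546 = 12.5339
a^4/(4!(1-ρ)) = 75.1646/(24 × 0.263889) = 11.8681
P₀ = 1/(12.5339 + 11.8681) = 0.04098
Lq = P₀·a^4·ρ / (4!(1-ρ)²) = 0.040980 × 75.1646 × 0.73611 / (24 × 0.069637) = 1.3567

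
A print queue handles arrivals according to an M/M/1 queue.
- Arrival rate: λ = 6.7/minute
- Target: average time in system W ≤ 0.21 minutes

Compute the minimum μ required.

For M/M/1: W = 1/(μ-λ)
Need W ≤ 0.21, so 1/(μ-λ) ≤ 0.21
μ - λ ≥ 1/0.21 = 4.7619
μ ≥ 6.7 + 4.7619 = 11.4619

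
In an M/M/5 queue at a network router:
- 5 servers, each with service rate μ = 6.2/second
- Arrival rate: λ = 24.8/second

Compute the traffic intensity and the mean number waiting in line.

Traffic intensity: ρ = λ/(cμ) = 24.8/(5×6.2) = 0.8000
Since ρ = 0.8000 < 1, system is stable.
Offered load a = λ/μ = cρ = 24.8/6.2 = 4.0000
P₀ = [ Σₙ₌₀^4 aⁿ/n! + a^5/(5!(1-ρ)) ]⁻¹
Σ = a^0/0! + a^1/1! + a^2/2! + a^3/3! + a^4/4! = 1.000000 + 4.000000 + 8.000000 + 10.66667 + 10.66667 = 34.3333
a^5/(5!(1-ρ)) = 1024.0000/(120 × 0.2000) = 42.6667
P₀ = 1/(34.3333 + 42.6667) = 0.01299
Lq = P₀·a^5·ρ / (5!(1-ρ)²) = 0.012987013 × 1024.0000 × 0.80000000 / (120 × 0.040000000) = 2.2165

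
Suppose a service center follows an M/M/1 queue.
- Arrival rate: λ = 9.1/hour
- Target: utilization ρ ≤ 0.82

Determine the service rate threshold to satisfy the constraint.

ρ = λ/μ, so μ = λ/ρ
μ ≥ 9.1/0.82 = 11.0976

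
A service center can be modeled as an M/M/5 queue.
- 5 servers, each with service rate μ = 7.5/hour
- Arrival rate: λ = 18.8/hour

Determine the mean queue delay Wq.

Traffic intensity: ρ = λ/(cμ) = 18.8/(5×7.5) = 0.5013
Since ρ = 0.5013 < 1, system is stable.
Offered load a = λ/μ = cρ = 18.8/7.5 = 2.5067
P₀ = [ Σₙ₌₀^4 aⁿ/n! + a^5/(5!(1-ρ)) ]⁻¹
Σ = a^0/0! + a^1/1! + a^2/2! + a^3/3! + a^4/4! = 1.00000 + 2.50667 + 3.14169 + 2.62506 + 1.64503 = 10.9184
a^5/(5!(1-ρ)) = 98.9653/(120 × 0.49867) = 1.6538
P₀ = 1/(10.9184 + 1.6538) = 0.07954
Lq = P₀·a^5·ρ / (5!(1-ρ)²) = 0.07954 × 98.9653 × 0.5013 / (120 × 0.2487) = 0.1322
Wq = Lq/λ = 0.13225/18.8 = 0.007035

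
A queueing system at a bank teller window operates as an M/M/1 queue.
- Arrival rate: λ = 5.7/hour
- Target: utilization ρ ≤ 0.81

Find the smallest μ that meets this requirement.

ρ = λ/μ, so μ = λ/ρ
μ ≥ 5.7/0.81 = 7.0370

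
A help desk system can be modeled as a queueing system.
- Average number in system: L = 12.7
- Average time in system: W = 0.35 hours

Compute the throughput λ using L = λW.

Little's Law: L = λW, so λ = L/W
λ = 12.7/0.35 = 36.2857 tickets/hour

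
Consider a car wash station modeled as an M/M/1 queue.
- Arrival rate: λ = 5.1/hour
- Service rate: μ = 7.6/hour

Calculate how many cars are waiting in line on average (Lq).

ρ = λ/μ = 5.1/7.6 = 0.6711
For M/M/1: Lq = λ²/(μ(μ-λ))
Lq = 26.01/(7.6 × 2.50)
Lq = 1.3689 cars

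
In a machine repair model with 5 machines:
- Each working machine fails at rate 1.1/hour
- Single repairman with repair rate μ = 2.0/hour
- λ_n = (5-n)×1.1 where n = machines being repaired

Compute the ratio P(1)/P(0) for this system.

P(1)/P(0) = ∏_{i=0}^{1-1} λ_i/μ_{i+1}
= (5-0)×1.1/2.0
= 2.7500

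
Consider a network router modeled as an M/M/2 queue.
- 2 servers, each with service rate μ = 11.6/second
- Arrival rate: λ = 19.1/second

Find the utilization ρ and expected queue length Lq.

Traffic intensity: ρ = λ/(cμ) = 19.1/(2×11.6) = 0.8233
Since ρ = 0.8233 < 1, system is stable.
Offered load a = λ/μ = cρ = 19.1/11.6 = 1.6466
P₀ = [ Σₙ₌₀^1 aⁿ/n! + a^2/(2!(1-ρ)) ]⁻¹
Σ = a^0/0! + a^1/1! = 1.0000 + 1.6466 = 2.6466
a^2/(2!(1-ρ)) = 2.71113/(2 × 0.176724) = 7.6705
P₀ = 1/(2.6466 + 7.6705) = 0.09693
Lq = P₀·a^2·ρ / (2!(1-ρ)²) = 0.0969267 × 2.71113 × 0.823276 / (2 × 0.0312314) = 3.4635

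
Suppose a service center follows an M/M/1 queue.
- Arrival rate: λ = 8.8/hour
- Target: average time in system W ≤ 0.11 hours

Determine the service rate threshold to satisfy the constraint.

For M/M/1: W = 1/(μ-λ)
Need W ≤ 0.11, so 1/(μ-λ) ≤ 0.11
μ - λ ≥ 1/0.11 = 9.0909
μ ≥ 8.8 + 9.0909 = 17.8909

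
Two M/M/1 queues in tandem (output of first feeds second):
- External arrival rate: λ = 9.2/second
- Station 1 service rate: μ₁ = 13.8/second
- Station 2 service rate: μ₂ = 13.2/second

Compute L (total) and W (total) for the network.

By Jackson's theorem, each station behaves as independent M/M/1.
Station 1: ρ₁ = 9.2/13.8 = 0.6667, L₁ = ρ₁/(1-ρ₁) = λ/(μ₁-λ) = 9.2/4.60 = 2.0000
Station 2: ρ₂ = 9.2/13.2 = 0.6970, L₂ = ρ₂/(1-ρ₂) = λ/(μ₂-λ) = 9.2/4.00 = 2.3000
Total: L = L₁ + L₂ = 2.0000 + 2.3000 = 4.3000
W = L/λ = 4.3000/9.2 = 0.4674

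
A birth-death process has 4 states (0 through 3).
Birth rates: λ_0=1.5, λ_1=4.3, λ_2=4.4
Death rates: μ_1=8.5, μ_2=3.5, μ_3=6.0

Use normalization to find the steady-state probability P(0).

Ratios P(n)/P(0) = (λ₀···λₙ₋₁)/(μ₁···μₙ):
P(1)/P(0) = (1.5)/(8.5) = 0.1765
P(2)/P(0) = (1.5×4.3)/(8.5×3.5) = 0.2168
P(3)/P(0) = (1.5×4.3×4.4)/(8.5×3.5×6.0) = 0.1590

Normalization: ∑ P(n) = 1
P(0) × (1.0000 + 0.1765 + 0.2168 + 0.1590) = 1
P(0) × 1.5523 = 1
P(0) = 1/1.5523 = 0.6442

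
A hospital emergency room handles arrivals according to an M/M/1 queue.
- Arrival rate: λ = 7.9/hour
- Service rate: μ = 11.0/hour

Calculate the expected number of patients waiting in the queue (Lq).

ρ = λ/μ = 7.9/11.0 = 0.7182
For M/M/1: Lq = λ²/(μ(μ-λ))
Lq = 62.41/(11.0 × 3.10)
Lq = 1.8302 patients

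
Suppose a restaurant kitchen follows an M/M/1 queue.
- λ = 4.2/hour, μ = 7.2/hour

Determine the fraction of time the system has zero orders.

ρ = λ/μ = 4.2/7.2 = 0.5833
P(0) = 1 - ρ = 1 - 0.5833 = 0.4167
The server is idle 41.67% of the time.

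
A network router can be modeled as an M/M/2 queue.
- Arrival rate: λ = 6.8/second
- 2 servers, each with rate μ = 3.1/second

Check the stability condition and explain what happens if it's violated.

Stability requires ρ = λ/(cμ) < 1
ρ = 6.8/(2 × 3.1) = 6.8/6.20 = 1.0968
Since 1.0968 ≥ 1, the system is UNSTABLE.
Need c > λ/μ = 6.8/3.1 = 2.19.
Minimum servers needed: c = 3.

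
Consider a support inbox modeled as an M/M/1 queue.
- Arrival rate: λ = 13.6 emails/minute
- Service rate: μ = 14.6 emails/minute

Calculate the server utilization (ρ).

Server utilization: ρ = λ/μ
ρ = 13.6/14.6 = 0.9315
The server is busy 93.15% of the time.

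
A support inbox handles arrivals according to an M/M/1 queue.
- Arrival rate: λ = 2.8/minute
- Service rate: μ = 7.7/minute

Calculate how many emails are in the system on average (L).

ρ = λ/μ = 2.8/7.7 = 0.3636
For M/M/1: L = λ/(μ-λ)
L = 2.8/(7.7-2.8) = 2.8/4.90
L = 0.5714 emails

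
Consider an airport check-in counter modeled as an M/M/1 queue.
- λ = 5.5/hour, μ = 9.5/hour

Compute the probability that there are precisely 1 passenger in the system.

ρ = λ/μ = 5.5/9.5 = 0.5789
P(n) = (1-ρ)ρⁿ
P(1) = (1-0.5789) × 0.5789^1
P(1) = 0.4211 × 0.5789
P(1) = 0.2438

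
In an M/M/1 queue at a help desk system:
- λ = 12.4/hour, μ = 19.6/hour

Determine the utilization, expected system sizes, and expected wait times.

Step 1: ρ = λ/μ = 12.4/19.6 = 0.6327
Step 2: L = λ/(μ-λ) = 12.4/7.20 = 1.7222
Step 3: Lq = λ²/(μ(μ-λ)) = 153.76/(19.6×7.20) = 1.0896
Step 4: W = 1/(μ-λ) = 1/7.20 = 0.13889
Step 5: Wq = λ/(μ(μ-λ)) = 12.4/(19.6×7.20) = 0.08787
Step 6: P(0) = 1-ρ = 0.3673
Verify: L = λW = 12.4×0.13889 = 1.7222 ✔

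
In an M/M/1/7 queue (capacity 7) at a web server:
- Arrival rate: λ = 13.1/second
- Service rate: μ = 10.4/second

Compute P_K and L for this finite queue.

ρ = λ/μ = 13.1/10.4 = 1.2596
P₀ = (1-ρ)/(1-ρ^(K+1)) = (1-1.2596)/(1-1.2596^8) = -0.2596/-5.3367 = 0.04864
P_K = P₀×ρ^K = 0.04864 × 1.2596^7 = 0.04864 × 5.0307 = 0.2447
Blocking probability P_7 = 0.2447 (24.47%)
L = ρ[1 - (K+1)ρ^K + Kρ^(K+1)] / [(1-ρ)(1-ρ^(K+1))]
L = 1.2596 × (1 - 8×5.03070 + 7×6.33667) / ((1 - 1.2596) × (1 - 6.33667)) = 4.6470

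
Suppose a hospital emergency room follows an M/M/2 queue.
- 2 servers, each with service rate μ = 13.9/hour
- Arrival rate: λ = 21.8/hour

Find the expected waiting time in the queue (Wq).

Traffic intensity: ρ = λ/(cμ) = 21.8/(2×13.9) = 0.7842
Since ρ = 0.7842 < 1, system is stable.
Offered load a = λ/μ = cρ = 21.8/13.9 = 1.5683
P₀ = [ Σₙ₌₀^1 aⁿ/n! + a^2/(2!(1-ρ)) ]⁻¹
Σ = a^0/0! + a^1/1! = 1.0000 + 1.5683 = 2.5683
a^2/(2!(1-ρ)) = 2.45971/(2 × 0.215827) = 5.6983
P₀ = 1/(2.5683 + 5.6983) = 0.1210
Lq = P₀·a^2·ρ / (2!(1-ρ)²) = 0.120968 × 2.45971 × 0.784173 / (2 × 0.0465814) = 2.5045
Wq = Lq/λ = 2.5045/21.8 = 0.1149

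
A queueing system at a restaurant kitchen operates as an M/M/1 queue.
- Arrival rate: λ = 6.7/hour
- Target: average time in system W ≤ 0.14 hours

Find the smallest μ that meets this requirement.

For M/M/1: W = 1/(μ-λ)
Need W ≤ 0.14, so 1/(μ-λ) ≤ 0.14
μ - λ ≥ 1/0.14 = 7.1429
μ ≥ 6.7 + 7.1429 = 13.8429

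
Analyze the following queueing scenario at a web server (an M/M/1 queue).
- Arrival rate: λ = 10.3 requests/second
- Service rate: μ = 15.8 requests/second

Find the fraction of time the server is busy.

Server utilization: ρ = λ/μ
ρ = 10.3/15.8 = 0.6519
The server is busy 65.19% of the time.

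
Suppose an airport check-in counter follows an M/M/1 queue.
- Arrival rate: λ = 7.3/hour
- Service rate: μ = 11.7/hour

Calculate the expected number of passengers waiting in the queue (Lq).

ρ = λ/μ = 7.3/11.7 = 0.6239
For M/M/1: Lq = λ²/(μ(μ-λ))
Lq = 53.29/(11.7 × 4.40)
Lq = 1.0352 passengers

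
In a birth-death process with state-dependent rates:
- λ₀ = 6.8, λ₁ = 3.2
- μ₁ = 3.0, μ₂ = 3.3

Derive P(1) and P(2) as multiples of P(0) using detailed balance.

Balance equations:
State 0: λ₀P₀ = μ₁P₁ → P₁ = (λ₀/μ₁)P₀ = (6.8/3.0)P₀ = 2.2667P₀
State 1: P₂ = (λ₀λ₁)/(μ₁μ₂)P₀ = (6.8×3.2)/(3.0×3.3)P₀ = 2.1980P₀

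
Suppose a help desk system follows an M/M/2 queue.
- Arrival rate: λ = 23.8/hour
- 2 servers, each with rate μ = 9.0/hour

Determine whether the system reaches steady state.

Stability requires ρ = λ/(cμ) < 1
ρ = 23.8/(2 × 9.0) = 23.8/18.00 = 1.3222
Since 1.3222 ≥ 1, the system is UNSTABLE.
Need c > λ/μ = 23.8/9.0 = 2.64.
Minimum servers needed: c = 3.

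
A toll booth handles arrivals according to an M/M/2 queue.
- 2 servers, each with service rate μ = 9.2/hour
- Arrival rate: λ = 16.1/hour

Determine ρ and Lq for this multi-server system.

Traffic intensity: ρ = λ/(cμ) = 16.1/(2×9.2) = 0.8750
Since ρ = 0.8750 < 1, system is stable.
Offered load a = λ/μ = cρ = 16.1/9.2 = 1.7500
P₀ = [ Σₙ₌₀^1 aⁿ/n! + a^2/(2!(1-ρ)) ]⁻¹
Σ = a^0/0! + a^1/1! = 1.0000 + 1.7500 = 2.7500
a^2/(2!(1-ρ)) = 3.0625/(2 × 0.1250) = 12.2500
P₀ = 1/(2.7500 + 12.2500) = 0.06667
Lq = P₀·a^2·ρ / (2!(1-ρ)²) = 0.066667 × 3.0625 × 0.87500 / (2 × 0.015625) = 5.7167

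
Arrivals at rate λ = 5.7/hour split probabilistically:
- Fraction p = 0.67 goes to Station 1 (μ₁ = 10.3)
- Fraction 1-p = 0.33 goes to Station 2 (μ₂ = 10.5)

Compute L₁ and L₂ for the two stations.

Effective rates: λ₁ = 5.7×0.67 = 3.819, λ₂ = 5.7×0.33 = 1.881
Station 1: ρ₁ = 3.819/10.3 = 0.3708, L₁ = ρ₁/(1-ρ₁) = 0.3708/(1-0.3708) = 0.5893
Station 2: ρ₂ = 1.881/10.5 = 0.1791, L₂ = ρ₂/(1-ρ₂) = 0.1791/(1-0.1791) = 0.2182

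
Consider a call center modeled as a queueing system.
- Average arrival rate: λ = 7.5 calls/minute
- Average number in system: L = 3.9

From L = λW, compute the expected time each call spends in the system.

Little's Law: L = λW, so W = L/λ
W = 3.9/7.5 = 0.5200 minutes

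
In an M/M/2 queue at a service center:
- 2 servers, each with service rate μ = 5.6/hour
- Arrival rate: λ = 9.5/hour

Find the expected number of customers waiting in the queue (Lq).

Traffic intensity: ρ = λ/(cμ) = 9.5/(2×5.6) = 0.8482
Since ρ = 0.8482 < 1, system is stable.
Offered load a = λ/μ = cρ = 9.5/5.6 = 1.6964
P₀ = [ Σₙ₌₀^1 aⁿ/n! + a^2/(2!(1-ρ)) ]⁻¹
Σ = a^0/0! + a^1/1! = 1.0000 + 1.6964 = 2.6964
a^2/(2!(1-ρ)) = 2.87787/(2 × 0.151786) = 9.4800
P₀ = 1/(2.6964 + 9.4800) = 0.08213
Lq = P₀·a^2·ρ / (2!(1-ρ)²) = 0.08213 × 2.8779 × 0.8482 / (2 × 0.02304) = 4.3507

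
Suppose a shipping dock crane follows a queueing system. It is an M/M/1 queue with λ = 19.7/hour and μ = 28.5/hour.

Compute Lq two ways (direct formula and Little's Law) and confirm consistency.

Method 1 (direct): Lq = λ²/(μ(μ-λ)) = 388.09/(28.5 × 8.80) = 1.5474

Method 2 (Little's Law):
W = 1/(μ-λ) = 1/8.80 = 0.11364
Wq = W - 1/μ = 0.11364 - 0.035088 = 0.07855
Lq = λWq = 19.7 × 0.07855 = 1.5474 ✔ (matches Method 1)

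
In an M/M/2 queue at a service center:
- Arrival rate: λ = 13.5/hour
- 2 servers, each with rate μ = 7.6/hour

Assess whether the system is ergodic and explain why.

Stability requires ρ = λ/(cμ) < 1
ρ = 13.5/(2 × 7.6) = 13.5/15.20 = 0.8882
Since 0.8882 < 1, the system is STABLE.
The servers are busy 88.82% of the time.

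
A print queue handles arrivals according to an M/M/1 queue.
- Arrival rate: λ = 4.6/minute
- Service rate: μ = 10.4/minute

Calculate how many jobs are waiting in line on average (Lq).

ρ = λ/μ = 4.6/10.4 = 0.4423
For M/M/1: Lq = λ²/(μ(μ-λ))
Lq = 21.16/(10.4 × 5.80)
Lq = 0.3508 jobs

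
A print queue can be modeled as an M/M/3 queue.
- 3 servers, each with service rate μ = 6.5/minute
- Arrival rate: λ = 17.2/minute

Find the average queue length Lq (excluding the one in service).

Traffic intensity: ρ = λ/(cμ) = 17.2/(3×6.5) = 0.8821
Since ρ = 0.8821 < 1, system is stable.
Offered load a = λ/μ = cρ = 17.2/6.5 = 2.6462
P₀ = [ Σₙ₌₀^2 aⁿ/n! + a^3/(3!(1-ρ)) ]⁻¹
Σ = a^0/0! + a^1/1! + a^2/2! = 1.00000 + 2.64615 + 3.50107 = 7.1472
a^3/(3!(1-ρ)) = 18.52871/(6 × 0.1179487) = 26.1819
P₀ = 1/(7.1472 + 26.1819) = 0.03000
Lq = P₀·a^3·ρ / (3!(1-ρ)²) = 0.030004 × 18.5287 × 0.88205 / (6 × 0.013912) = 5.8746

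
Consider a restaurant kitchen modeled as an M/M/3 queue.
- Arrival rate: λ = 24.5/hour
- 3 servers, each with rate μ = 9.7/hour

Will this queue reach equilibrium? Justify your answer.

Stability requires ρ = λ/(cμ) < 1
ρ = 24.5/(3 × 9.7) = 24.5/29.10 = 0.8419
Since 0.8419 < 1, the system is STABLE.
The servers are busy 84.19% of the time.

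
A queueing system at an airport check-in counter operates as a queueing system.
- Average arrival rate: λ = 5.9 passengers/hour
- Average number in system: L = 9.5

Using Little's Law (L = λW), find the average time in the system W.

Little's Law: L = λW, so W = L/λ
W = 9.5/5.9 = 1.6102 hours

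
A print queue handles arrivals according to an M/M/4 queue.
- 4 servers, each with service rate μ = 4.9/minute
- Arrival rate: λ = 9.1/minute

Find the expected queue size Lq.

Traffic intensity: ρ = λ/(cμ) = 9.1/(4×4.9) = 0.4643
Since ρ = 0.4643 < 1, system is stable.
Offered load a = λ/μ = cρ = 9.1/4.9 = 1.8571
P₀ = [ Σₙ₌₀^3 aⁿ/n! + a^4/(4!(1-ρ)) ]⁻¹
Σ = a^0/0! + a^1/1! + a^2/2! + a^3/3! = 1.00000 + 1.85714 + 1.72449 + 1.06754 = 5.6492
a^4/(4!(1-ρ)) = 11.8955/(24 × 0.5357) = 0.9252
P₀ = 1/(5.6492 + 0.9252) = 0.1521
Lq = P₀·a^4·ρ / (4!(1-ρ)²) = 0.1521 × 11.8955 × 0.4643 / (24 × 0.2870) = 0.1220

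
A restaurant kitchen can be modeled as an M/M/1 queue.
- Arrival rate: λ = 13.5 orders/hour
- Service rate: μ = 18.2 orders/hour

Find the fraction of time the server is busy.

Server utilization: ρ = λ/μ
ρ = 13.5/18.2 = 0.7418
The server is busy 74.18% of the time.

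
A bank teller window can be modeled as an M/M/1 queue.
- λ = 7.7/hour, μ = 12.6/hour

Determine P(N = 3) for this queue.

ρ = λ/μ = 7.7/12.6 = 0.6111
P(n) = (1-ρ)ρⁿ
P(3) = (1-0.6111) × 0.6111^3
P(3) = 0.3889 × 0.2282
P(3) = 0.08875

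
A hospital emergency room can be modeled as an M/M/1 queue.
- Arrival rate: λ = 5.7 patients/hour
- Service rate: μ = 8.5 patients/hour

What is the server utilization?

Server utilization: ρ = λ/μ
ρ = 5.7/8.5 = 0.6706
The server is busy 67.06% of the time.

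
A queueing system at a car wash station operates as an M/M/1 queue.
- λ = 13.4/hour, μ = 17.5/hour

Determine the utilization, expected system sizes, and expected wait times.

Step 1: ρ = λ/μ = 13.4/17.5 = 0.7657
Step 2: L = λ/(μ-λ) = 13.4/4.10 = 3.2683
Step 3: Lq = λ²/(μ(μ-λ)) = 179.56/(17.5×4.10) = 2.5026
Step 4: W = 1/(μ-λ) = 1/4.10 = 0.2439
Step 5: Wq = λ/(μ(μ-λ)) = 13.4/(17.5×4.10) = 0.1868
Step 6: P(0) = 1-ρ = 0.2343
Verify: L = λW = 13.4×0.2439 = 3.2683 ✔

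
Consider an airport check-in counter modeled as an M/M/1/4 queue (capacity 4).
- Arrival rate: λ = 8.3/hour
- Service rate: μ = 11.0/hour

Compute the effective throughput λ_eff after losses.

ρ = λ/μ = 8.3/11.0 = 0.75455
P₀ = (1-ρ)/(1-ρ^(K+1)) = (1-0.75455)/(1-0.75455^5) = 0.2454/0.7554 = 0.3249
P_K = P₀×ρ^K = 0.3249 × 0.75455^4 = 0.3249 × 0.3242 = 0.1053
λ_eff = λ(1-P_K) = 8.3 × (1 - 0.10532) = 8.3 × 0.89468 = 7.4258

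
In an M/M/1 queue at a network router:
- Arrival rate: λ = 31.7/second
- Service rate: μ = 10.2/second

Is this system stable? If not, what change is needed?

Stability requires ρ = λ/(cμ) < 1
ρ = 31.7/(1 × 10.2) = 31.7/10.20 = 3.1078
Since 3.1078 ≥ 1, the system is UNSTABLE.
Queue grows without bound. Need μ > λ = 31.7.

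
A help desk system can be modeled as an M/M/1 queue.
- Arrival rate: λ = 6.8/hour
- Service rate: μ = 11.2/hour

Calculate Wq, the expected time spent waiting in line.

First, compute utilization: ρ = λ/μ = 6.8/11.2 = 0.6071
For M/M/1: Wq = λ/(μ(μ-λ))
Wq = 6.8/(11.2 × (11.2-6.8))
Wq = 6.8/(11.2 × 4.40)
Wq = 0.1380 hours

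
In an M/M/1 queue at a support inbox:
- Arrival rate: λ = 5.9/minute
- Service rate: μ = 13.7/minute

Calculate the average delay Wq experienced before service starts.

First, compute utilization: ρ = λ/μ = 5.9/13.7 = 0.4307
For M/M/1: Wq = λ/(μ(μ-λ))
Wq = 5.9/(13.7 × (13.7-5.9))
Wq = 5.9/(13.7 × 7.80)
Wq = 0.05521 minutes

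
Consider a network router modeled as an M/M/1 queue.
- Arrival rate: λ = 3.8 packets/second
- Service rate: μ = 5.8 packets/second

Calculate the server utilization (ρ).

Server utilization: ρ = λ/μ
ρ = 3.8/5.8 = 0.6552
The server is busy 65.52% of the time.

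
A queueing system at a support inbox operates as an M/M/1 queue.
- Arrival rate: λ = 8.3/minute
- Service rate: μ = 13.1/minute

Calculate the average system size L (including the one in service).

ρ = λ/μ = 8.3/13.1 = 0.6336
For M/M/1: L = λ/(μ-λ)
L = 8.3/(13.1-8.3) = 8.3/4.80
L = 1.7292 emails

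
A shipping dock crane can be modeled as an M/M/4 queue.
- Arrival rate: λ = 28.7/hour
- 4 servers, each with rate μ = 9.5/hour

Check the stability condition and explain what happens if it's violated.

Stability requires ρ = λ/(cμ) < 1
ρ = 28.7/(4 × 9.5) = 28.7/38.00 = 0.7553
Since 0.7553 < 1, the system is STABLE.
The servers are busy 75.53% of the time.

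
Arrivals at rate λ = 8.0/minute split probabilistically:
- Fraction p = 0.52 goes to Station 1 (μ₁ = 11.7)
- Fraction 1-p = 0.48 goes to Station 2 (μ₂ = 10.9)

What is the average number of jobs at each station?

Effective rates: λ₁ = 8.0×0.52 = 4.16, λ₂ = 8.0×0.48 = 3.84
Station 1: ρ₁ = 4.16/11.7 = 0.35556, L₁ = ρ₁/(1-ρ₁) = 0.35556/(1-0.35556) = 0.5517
Station 2: ρ₂ = 3.84/10.9 = 0.3523, L₂ = ρ₂/(1-ρ₂) = 0.3523/(1-0.3523) = 0.5439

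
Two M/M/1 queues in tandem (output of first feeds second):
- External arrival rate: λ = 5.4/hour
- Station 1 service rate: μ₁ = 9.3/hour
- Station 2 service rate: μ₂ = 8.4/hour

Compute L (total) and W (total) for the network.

By Jackson's theorem, each station behaves as independent M/M/1.
Station 1: ρ₁ = 5.4/9.3 = 0.5806, L₁ = ρ₁/(1-ρ₁) = λ/(μ₁-λ) = 5.4/3.90 = 1.3846
Station 2: ρ₂ = 5.4/8.4 = 0.6429, L₂ = ρ₂/(1-ρ₂) = λ/(μ₂-λ) = 5.4/3.00 = 1.8000
Total: L = L₁ + L₂ = 1.3846 + 1.8000 = 3.1846
W = L/λ = 3.1846/5.4 = 0.5897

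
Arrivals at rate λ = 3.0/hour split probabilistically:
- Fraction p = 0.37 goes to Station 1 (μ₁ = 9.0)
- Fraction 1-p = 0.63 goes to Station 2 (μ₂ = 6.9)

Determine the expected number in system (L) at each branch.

Effective rates: λ₁ = 3.0×0.37 = 1.11, λ₂ = 3.0×0.63 = 1.89
Station 1: ρ₁ = 1.11/9.0 = 0.12333, L₁ = ρ₁/(1-ρ₁) = 0.12333/(1-0.12333) = 0.1407
Station 2: ρ₂ = 1.89/6.9 = 0.2739, L₂ = ρ₂/(1-ρ₂) = 0.2739/(1-0.2739) = 0.3772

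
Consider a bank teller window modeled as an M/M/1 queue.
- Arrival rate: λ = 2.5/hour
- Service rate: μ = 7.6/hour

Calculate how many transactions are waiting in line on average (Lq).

ρ = λ/μ = 2.5/7.6 = 0.3289
For M/M/1: Lq = λ²/(μ(μ-λ))
Lq = 6.25/(7.6 × 5.10)
Lq = 0.1612 transactions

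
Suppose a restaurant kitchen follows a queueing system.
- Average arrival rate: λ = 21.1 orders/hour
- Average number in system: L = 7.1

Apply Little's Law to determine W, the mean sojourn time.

Little's Law: L = λW, so W = L/λ
W = 7.1/21.1 = 0.3365 hours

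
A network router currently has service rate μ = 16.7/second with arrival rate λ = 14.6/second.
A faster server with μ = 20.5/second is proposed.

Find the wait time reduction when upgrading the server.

System 1: ρ₁ = 14.6/16.7 = 0.8743, W₁ = 1/(16.7-14.6) = 0.4762
System 2: ρ₂ = 14.6/20.5 = 0.7122, W₂ = 1/(20.5-14.6) = 0.1695
Improvement: (W₁-W₂)/W₁ = (0.4762-0.1695)/0.4762 = 64.41%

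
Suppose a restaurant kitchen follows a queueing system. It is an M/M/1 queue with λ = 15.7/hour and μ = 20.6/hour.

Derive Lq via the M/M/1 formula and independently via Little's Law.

Method 1 (direct): Lq = λ²/(μ(μ-λ)) = 246.49/(20.6 × 4.90) = 2.4419

Method 2 (Little's Law):
W = 1/(μ-λ) = 1/4.90 = 0.204082
Wq = W - 1/μ = 0.204082 - 0.0485437 = 0.155538
Lq = λWq = 15.7 × 0.155538 = 2.4419 ✔ (matches Method 1)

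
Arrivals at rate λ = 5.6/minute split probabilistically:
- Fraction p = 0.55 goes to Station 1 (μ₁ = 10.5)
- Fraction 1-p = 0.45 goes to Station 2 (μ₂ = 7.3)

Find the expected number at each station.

Effective rates: λ₁ = 5.6×0.55 = 3.08, λ₂ = 5.6×0.45 = 2.52
Station 1: ρ₁ = 3.08/10.5 = 0.29333, L₁ = ρ₁/(1-ρ₁) = 0.29333/(1-0.29333) = 0.4151
Station 2: ρ₂ = 2.52/7.3 = 0.3452, L₂ = ρ₂/(1-ρ₂) = 0.3452/(1-0.3452) = 0.5272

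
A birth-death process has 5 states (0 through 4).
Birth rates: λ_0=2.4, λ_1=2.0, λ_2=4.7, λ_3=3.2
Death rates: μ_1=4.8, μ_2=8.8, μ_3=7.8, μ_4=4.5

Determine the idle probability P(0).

Ratios P(n)/P(0) = (λ₀···λₙ₋₁)/(μ₁···μₙ):
P(1)/P(0) = (2.4)/(4.8) = 0.5000
P(2)/P(0) = (2.4×2.0)/(4.8×8.8) = 0.1136
P(3)/P(0) = (2.4×2.0×4.7)/(4.8×8.8×7.8) = 0.06847
P(4)/P(0) = (2.4×2.0×4.7×3.2)/(4.8×8.8×7.8×4.5) = 0.04869

Normalization: ∑ P(n) = 1
P(0) × (1.0000 + 0.5000 + 0.1136 + 0.06847 + 0.04869) = 1
P(0) × 1.7308 = 1
P(0) = 1/1.7308 = 0.5778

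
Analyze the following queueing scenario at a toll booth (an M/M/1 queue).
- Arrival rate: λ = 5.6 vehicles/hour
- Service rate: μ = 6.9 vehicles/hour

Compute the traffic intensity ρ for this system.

Server utilization: ρ = λ/μ
ρ = 5.6/6.9 = 0.8116
The server is busy 81.16% of the time.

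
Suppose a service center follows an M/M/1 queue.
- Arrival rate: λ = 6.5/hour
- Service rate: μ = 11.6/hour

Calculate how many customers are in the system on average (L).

ρ = λ/μ = 6.5/11.6 = 0.5603
For M/M/1: L = λ/(μ-λ)
L = 6.5/(11.6-6.5) = 6.5/5.10
L = 1.2745 customers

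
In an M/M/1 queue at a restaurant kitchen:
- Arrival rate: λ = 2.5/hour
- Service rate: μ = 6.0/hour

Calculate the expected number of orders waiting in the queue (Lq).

ρ = λ/μ = 2.5/6.0 = 0.4167
For M/M/1: Lq = λ²/(μ(μ-λ))
Lq = 6.25/(6.0 × 3.50)
Lq = 0.2976 orders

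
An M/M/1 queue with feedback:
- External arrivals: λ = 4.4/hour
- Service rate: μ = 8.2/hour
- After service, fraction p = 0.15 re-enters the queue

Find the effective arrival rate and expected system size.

Effective arrival rate: λ_eff = λ/(1-p) = 4.4/(1-0.15) = 4.4/0.85 = 5.1765
ρ = λ_eff/μ = 5.1765/8.2 = 0.63128
L = ρ/(1-ρ) = 0.63128/(1-0.63128) = 1.7121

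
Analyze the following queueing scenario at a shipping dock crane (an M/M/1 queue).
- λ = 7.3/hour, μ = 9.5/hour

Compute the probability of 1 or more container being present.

ρ = λ/μ = 7.3/9.5 = 0.7684
P(N ≥ n) = ρⁿ
P(N ≥ 1) = 0.7684^1
P(N ≥ 1) = 0.7684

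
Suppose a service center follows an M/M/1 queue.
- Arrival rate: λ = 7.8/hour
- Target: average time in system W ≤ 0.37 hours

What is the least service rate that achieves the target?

For M/M/1: W = 1/(μ-λ)
Need W ≤ 0.37, so 1/(μ-λ) ≤ 0.37
μ - λ ≥ 1/0.37 = 2.7027
μ ≥ 7.8 + 2.7027 = 10.5027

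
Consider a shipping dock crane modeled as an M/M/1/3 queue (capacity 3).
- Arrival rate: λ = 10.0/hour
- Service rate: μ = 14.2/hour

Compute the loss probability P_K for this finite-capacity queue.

ρ = λ/μ = 10.0/14.2 = 0.70423
P₀ = (1-ρ)/(1-ρ^(K+1)) = (1-0.70423)/(1-0.70423^4) = 0.29577/0.75404 = 0.3922
P_K = P₀×ρ^K = 0.3922 × 0.70423^3 = 0.3922 × 0.3493 = 0.1370
Blocking probability = 13.70%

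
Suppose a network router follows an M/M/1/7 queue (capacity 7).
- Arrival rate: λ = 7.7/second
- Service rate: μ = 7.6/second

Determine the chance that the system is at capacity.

ρ = λ/μ = 7.7/7.6 = 1.01316
P₀ = (1-ρ)/(1-ρ^(K+1)) = (1-1.01316)/(1-1.01316^8) = -0.013160/-0.11026 = 0.1194
P_K = P₀×ρ^K = 0.1194 × 1.01316^7 = 0.1194 × 1.0958 = 0.1308
Blocking probability = 13.08%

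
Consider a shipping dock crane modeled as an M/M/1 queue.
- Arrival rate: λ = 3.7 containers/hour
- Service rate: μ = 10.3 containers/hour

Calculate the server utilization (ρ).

Server utilization: ρ = λ/μ
ρ = 3.7/10.3 = 0.3592
The server is busy 35.92% of the time.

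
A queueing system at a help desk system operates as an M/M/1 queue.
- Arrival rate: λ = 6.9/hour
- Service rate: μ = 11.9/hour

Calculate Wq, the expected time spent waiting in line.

First, compute utilization: ρ = λ/μ = 6.9/11.9 = 0.5798
For M/M/1: Wq = λ/(μ(μ-λ))
Wq = 6.9/(11.9 × (11.9-6.9))
Wq = 6.9/(11.9 × 5.00)
Wq = 0.1160 hours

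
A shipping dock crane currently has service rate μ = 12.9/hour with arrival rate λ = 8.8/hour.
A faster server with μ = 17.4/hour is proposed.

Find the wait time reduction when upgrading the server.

System 1: ρ₁ = 8.8/12.9 = 0.6822, W₁ = 1/(12.9-8.8) = 0.243902
System 2: ρ₂ = 8.8/17.4 = 0.5057, W₂ = 1/(17.4-8.8) = 0.116279
Improvement: (W₁-W₂)/W₁ = (0.243902-0.116279)/0.243902 = 52.33%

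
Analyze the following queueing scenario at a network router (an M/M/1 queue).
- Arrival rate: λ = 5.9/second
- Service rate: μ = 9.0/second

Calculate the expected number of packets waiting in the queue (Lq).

ρ = λ/μ = 5.9/9.0 = 0.6556
For M/M/1: Lq = λ²/(μ(μ-λ))
Lq = 34.81/(9.0 × 3.10)
Lq = 1.2477 packets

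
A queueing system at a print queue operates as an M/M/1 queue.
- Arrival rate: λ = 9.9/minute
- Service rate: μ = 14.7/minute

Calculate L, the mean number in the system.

ρ = λ/μ = 9.9/14.7 = 0.6735
For M/M/1: L = λ/(μ-λ)
L = 9.9/(14.7-9.9) = 9.9/4.80
L = 2.0625 jobs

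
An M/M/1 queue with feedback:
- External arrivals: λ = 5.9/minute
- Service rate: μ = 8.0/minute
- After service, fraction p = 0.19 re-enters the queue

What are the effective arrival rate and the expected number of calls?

Effective arrival rate: λ_eff = λ/(1-p) = 5.9/(1-0.19) = 5.9/0.81 = 7.28395
ρ = λ_eff/μ = 7.28395/8.0 = 0.910494
L = ρ/(1-ρ) = 0.910494/(1-0.910494) = 10.1724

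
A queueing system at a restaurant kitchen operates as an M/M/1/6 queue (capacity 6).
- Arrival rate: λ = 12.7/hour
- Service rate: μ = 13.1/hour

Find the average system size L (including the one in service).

ρ = λ/μ = 12.7/13.1 = 0.96947
P₀ = (1-ρ)/(1-ρ^(K+1)) = (1-0.96947)/(1-0.96947^7) = 0.03053/0.1951 = 0.1565
P_K = P₀×ρ^K = 0.1565 × 0.96947^6 = 0.1565 × 0.8302 = 0.1299
L = ρ[1 - (K+1)ρ^K + Kρ^(K+1)] / [(1-ρ)(1-ρ^(K+1))]
L = 0.96947 × (1 - 7×0.83024496 + 6×0.80489758) / ((1 - 0.96947) × (1 - 0.80489758)) = 2.8761 orders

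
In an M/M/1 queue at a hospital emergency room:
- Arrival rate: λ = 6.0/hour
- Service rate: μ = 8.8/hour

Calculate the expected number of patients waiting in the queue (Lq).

ρ = λ/μ = 6.0/8.8 = 0.6818
For M/M/1: Lq = λ²/(μ(μ-λ))
Lq = 36.00/(8.8 × 2.80)
Lq = 1.4610 patients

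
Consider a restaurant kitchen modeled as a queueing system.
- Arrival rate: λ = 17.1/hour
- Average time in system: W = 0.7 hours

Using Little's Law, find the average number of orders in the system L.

Little's Law: L = λW
L = 17.1 × 0.7 = 11.9700 orders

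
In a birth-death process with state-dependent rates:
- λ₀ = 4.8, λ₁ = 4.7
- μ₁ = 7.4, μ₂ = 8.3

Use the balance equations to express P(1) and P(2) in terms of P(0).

Balance equations:
State 0: λ₀P₀ = μ₁P₁ → P₁ = (λ₀/μ₁)P₀ = (4.8/7.4)P₀ = 0.6486P₀
State 1: P₂ = (λ₀λ₁)/(μ₁μ₂)P₀ = (4.8×4.7)/(7.4×8.3)P₀ = 0.3673P₀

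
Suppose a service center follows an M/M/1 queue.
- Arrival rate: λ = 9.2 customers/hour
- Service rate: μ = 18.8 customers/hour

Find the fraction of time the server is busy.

Server utilization: ρ = λ/μ
ρ = 9.2/18.8 = 0.4894
The server is busy 48.94% of the time.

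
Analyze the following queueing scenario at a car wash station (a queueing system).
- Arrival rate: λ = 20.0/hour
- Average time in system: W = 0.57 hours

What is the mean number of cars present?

Little's Law: L = λW
L = 20.0 × 0.57 = 11.4000 cars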